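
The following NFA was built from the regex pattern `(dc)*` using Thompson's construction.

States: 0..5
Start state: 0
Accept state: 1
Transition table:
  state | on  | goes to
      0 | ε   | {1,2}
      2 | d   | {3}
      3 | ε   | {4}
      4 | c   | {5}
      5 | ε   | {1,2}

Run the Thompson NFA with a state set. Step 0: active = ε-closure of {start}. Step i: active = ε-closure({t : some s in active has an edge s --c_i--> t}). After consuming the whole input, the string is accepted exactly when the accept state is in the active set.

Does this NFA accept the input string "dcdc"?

Answer: ACCEPT

Trace:
start: ε-closure({0}) = {0,1,2}
'd' @ 1: {3,4}
'c' @ 2: {1,2,5}  ✓accept
'd' @ 3: {3,4}
'c' @ 4: {1,2,5}  ✓accept
after full input: {1,2,5}  (accept=1 in)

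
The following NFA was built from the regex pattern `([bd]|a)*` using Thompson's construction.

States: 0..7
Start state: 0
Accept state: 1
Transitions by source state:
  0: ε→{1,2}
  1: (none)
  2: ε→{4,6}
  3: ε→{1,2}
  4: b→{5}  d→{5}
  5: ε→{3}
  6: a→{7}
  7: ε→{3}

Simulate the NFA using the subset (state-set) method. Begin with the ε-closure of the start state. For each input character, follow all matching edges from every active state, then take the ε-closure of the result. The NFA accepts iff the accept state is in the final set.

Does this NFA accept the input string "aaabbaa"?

Answer: ACCEPT

Steps:
S₀ = ε-closure({0}) = {0,1,2,4,6}
'a' @ 1: {1,2,3,4,6,7}  (accept∈set)
'a' @ 2: {1,2,3,4,6,7}  (accept∈set)
'a' @ 3: {1,2,3,4,6,7}  (accept∈set)
'b' @ 4: {1,2,3,4,5,6}  (accept∈set)
'b' @ 5: {1,2,3,4,5,6}  (accept∈set)
'a' @ 6: {1,2,3,4,6,7}  (accept∈set)
'a' @ 7: {1,2,3,4,6,7}  (accept∈set)
end set {1,2,3,4,6,7} — state 1 in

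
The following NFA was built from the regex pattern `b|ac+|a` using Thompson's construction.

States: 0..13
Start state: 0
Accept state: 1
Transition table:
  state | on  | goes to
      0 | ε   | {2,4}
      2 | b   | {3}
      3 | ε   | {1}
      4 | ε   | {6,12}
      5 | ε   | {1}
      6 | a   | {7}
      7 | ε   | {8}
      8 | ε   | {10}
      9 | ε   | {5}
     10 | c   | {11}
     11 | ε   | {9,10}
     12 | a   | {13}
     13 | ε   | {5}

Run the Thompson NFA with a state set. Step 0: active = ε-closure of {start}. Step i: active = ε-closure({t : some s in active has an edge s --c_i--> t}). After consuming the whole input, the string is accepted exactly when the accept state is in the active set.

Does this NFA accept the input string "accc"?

S₀ = ε-closure({0}) = {0,2,4,6,12}
'a' @ 1: {1,5,7,8,10,13}  [accepting]
'c' @ 2: {1,5,9,10,11}  [accepting]
'c' @ 3: {1,5,9,10,11}  [accepting]
'c' @ 4: {1,5,9,10,11}  [accepting]
after full input: {1,5,9,10,11}  (accept=1 in)

Answer: ACCEPT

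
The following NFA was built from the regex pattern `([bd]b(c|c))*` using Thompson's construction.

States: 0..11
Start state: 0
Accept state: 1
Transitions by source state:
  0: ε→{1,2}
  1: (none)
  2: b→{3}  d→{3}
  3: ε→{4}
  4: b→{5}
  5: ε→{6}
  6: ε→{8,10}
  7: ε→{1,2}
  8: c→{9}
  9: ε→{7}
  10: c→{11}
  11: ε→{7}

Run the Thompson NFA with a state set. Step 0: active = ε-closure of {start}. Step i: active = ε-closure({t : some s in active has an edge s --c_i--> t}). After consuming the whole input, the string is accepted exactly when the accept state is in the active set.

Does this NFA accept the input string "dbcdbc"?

Answer: ACCEPT

Derivation:
initial (ε-close {0}): {0,1,2}
'd' @ 1: {3,4}
'b' @ 2: {5,6,8,10}
'c' @ 3: {1,2,7,9,11}  [accepting]
'd' @ 4: {3,4}
'b' @ 5: {5,6,8,10}
'c' @ 6: {1,2,7,9,11}  [accepting]
final: {1,2,7,9,11}; accept 1 in set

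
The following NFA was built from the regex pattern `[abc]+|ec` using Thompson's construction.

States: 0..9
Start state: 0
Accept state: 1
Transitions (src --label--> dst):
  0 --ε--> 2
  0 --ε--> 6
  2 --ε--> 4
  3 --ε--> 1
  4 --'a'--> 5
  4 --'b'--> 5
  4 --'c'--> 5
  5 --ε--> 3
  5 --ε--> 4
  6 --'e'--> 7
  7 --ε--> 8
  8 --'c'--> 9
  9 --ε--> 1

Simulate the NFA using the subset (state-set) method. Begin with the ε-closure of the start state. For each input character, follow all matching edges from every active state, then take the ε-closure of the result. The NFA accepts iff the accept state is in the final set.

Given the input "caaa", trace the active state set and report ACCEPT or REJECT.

start: ε-closure({0}) = {0,2,4,6}
'c' @ 1: {1,3,4,5}  (accept∈set)
'a' @ 2: {1,3,4,5}  (accept∈set)
'a' @ 3: {1,3,4,5}  (accept∈set)
'a' @ 4: {1,3,4,5}  (accept∈set)
final: {1,3,4,5}; accept 1 in set

Answer: ACCEPT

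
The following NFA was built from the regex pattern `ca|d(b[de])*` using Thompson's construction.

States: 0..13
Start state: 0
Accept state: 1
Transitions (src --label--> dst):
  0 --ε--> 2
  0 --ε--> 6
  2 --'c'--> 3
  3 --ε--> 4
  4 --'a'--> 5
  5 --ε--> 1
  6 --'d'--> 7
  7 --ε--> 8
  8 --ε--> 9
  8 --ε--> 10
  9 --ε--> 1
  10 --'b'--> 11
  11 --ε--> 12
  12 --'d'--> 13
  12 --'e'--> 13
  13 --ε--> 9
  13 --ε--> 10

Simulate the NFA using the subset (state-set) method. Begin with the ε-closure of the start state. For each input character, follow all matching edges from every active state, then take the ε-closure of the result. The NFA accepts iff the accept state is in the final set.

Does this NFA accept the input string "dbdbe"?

start: ε-closure({0}) = {0,2,6}
'd' @ 1: {1,7,8,9,10}  ✓accept
'b' @ 2: {11,12}
'd' @ 3: {1,9,10,13}  ✓accept
'b' @ 4: {11,12}
'e' @ 5: {1,9,10,13}  ✓accept
final: {1,9,10,13}; accept 1 in set

Answer: ACCEPT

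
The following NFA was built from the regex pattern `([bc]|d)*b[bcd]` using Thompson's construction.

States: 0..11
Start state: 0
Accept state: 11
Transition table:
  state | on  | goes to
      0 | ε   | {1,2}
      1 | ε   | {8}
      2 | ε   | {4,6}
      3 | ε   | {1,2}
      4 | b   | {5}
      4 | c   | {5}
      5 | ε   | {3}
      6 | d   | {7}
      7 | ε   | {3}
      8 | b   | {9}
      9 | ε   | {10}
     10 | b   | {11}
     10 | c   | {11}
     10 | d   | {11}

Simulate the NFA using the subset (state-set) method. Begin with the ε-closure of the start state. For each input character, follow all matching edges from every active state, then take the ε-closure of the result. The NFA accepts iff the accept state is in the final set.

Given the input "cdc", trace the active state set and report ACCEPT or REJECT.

Answer: REJECT

Derivation:
start: ε-closure({0}) = {0,1,2,4,6,8}
'c' @ 1: {1,2,3,4,5,6,8}
'd' @ 2: {1,2,3,4,6,7,8}
'c' @ 3: {1,2,3,4,5,6,8}
end set {1,2,3,4,5,6,8} — state 11 not in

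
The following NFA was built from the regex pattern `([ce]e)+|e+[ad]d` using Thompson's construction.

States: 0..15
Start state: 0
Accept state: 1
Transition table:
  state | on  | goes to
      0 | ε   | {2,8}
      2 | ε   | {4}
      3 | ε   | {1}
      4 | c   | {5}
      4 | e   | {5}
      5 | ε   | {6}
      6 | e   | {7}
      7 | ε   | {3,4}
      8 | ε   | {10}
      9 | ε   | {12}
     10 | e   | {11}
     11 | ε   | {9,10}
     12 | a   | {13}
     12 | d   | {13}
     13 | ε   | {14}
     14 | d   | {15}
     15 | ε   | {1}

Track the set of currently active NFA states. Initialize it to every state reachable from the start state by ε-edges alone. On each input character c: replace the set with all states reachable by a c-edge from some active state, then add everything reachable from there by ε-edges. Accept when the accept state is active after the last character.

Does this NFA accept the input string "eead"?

S₀ = ε-closure({0}) = {0,2,4,8,10}
'e' @ 1: {5,6,9,10,11,12}
'e' @ 2: {1,3,4,7,9,10,11,12}  [accepting]
'a' @ 3: {13,14}
'd' @ 4: {1,15}  [accepting]
end set {1,15} — state 1 in

Answer: ACCEPT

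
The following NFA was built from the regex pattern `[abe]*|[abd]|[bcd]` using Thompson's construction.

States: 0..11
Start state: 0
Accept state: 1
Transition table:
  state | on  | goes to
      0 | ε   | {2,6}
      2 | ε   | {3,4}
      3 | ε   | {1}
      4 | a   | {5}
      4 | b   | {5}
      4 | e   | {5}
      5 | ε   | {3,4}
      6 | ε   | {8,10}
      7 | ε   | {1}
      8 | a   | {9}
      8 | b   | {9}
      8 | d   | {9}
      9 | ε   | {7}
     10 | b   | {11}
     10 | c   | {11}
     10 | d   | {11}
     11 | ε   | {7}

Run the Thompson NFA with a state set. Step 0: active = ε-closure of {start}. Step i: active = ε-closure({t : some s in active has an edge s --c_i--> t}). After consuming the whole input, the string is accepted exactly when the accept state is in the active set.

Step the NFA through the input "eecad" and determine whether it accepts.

initial (ε-close {0}): {0,1,2,3,4,6,8,10}
'e' @ 1: {1,3,4,5}  ✓accept
'e' @ 2: {1,3,4,5}  ✓accept
'c' @ 3: {}  — dead — no transitions
rest 'ad' ignored (set empty)
final: {}; accept 1 not in set

Answer: REJECT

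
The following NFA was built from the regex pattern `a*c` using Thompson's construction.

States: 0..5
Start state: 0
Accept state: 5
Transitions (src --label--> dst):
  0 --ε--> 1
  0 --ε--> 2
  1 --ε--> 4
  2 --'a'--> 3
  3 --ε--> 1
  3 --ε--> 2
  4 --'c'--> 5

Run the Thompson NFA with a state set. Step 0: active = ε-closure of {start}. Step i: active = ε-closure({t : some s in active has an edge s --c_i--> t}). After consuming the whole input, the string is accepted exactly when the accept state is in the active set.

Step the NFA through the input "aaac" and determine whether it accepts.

Answer: ACCEPT

Derivation:
start: ε-closure({0}) = {0,1,2,4}
'a' @ 1: {1,2,3,4}
'a' @ 2: {1,2,3,4}
'a' @ 3: {1,2,3,4}
'c' @ 4: {5}  (accept∈set)
end set {5} — state 5 in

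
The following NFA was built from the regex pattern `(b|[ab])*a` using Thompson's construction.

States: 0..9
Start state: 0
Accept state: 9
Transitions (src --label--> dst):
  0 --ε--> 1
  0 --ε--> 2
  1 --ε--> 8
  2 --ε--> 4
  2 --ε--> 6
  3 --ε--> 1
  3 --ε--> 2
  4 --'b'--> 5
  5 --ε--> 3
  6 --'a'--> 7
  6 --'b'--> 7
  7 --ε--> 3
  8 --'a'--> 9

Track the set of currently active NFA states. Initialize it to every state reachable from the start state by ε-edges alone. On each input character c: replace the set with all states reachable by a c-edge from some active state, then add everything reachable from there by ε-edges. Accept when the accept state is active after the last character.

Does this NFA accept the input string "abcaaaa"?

S₀ = ε-closure({0}) = {0,1,2,4,6,8}
'a' @ 1: {1,2,3,4,6,7,8,9}  (accept∈set)
'b' @ 2: {1,2,3,4,5,6,7,8}
'c' @ 3: {}  — no active states
rest 'aaaa' ignored (set empty)
after full input: {}  (accept=9 not in)

Answer: REJECT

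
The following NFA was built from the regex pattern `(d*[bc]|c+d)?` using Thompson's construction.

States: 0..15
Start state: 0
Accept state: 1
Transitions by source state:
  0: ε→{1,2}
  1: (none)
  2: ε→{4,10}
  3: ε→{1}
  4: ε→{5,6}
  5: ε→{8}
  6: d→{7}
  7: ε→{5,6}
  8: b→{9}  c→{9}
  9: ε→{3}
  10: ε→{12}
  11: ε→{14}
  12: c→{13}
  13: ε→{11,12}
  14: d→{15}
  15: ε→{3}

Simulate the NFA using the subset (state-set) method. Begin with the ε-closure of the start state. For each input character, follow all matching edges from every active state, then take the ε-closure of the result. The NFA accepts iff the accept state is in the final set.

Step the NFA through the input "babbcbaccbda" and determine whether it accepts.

Answer: REJECT

Derivation:
start: ε-closure({0}) = {0,1,2,4,5,6,8,10,12}
'b' @ 1: {1,3,9}  (accept∈set)
'a' @ 2: {}  — dead — no transitions
rest 'bbcbaccbda' ignored (set empty)
final: {}; accept 1 not in set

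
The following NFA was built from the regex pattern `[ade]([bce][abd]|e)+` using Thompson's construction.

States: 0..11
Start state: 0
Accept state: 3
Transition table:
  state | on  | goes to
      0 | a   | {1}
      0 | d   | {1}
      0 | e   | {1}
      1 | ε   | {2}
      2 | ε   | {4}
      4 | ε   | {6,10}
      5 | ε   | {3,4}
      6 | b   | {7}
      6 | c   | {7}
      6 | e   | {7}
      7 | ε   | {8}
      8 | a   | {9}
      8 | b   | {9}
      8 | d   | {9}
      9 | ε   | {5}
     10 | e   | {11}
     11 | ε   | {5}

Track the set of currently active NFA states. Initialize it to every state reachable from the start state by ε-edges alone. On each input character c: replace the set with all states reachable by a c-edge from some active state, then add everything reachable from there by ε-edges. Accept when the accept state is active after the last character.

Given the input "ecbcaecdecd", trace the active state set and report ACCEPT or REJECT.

Answer: ACCEPT

Derivation:
start: ε-closure({0}) = {0}
'e' @ 1: {1,2,4,6,10}
'c' @ 2: {7,8}
'b' @ 3: {3,4,5,6,9,10}  ✓accept
'c' @ 4: {7,8}
'a' @ 5: {3,4,5,6,9,10}  ✓accept
'e' @ 6: {3,4,5,6,7,8,10,11}  ✓accept
'c' @ 7: {7,8}
'd' @ 8: {3,4,5,6,9,10}  ✓accept
'e' @ 9: {3,4,5,6,7,8,10,11}  ✓accept
'c' @ 10: {7,8}
'd' @ 11: {3,4,5,6,9,10}  ✓accept
final: {3,4,5,6,9,10}; accept 3 in set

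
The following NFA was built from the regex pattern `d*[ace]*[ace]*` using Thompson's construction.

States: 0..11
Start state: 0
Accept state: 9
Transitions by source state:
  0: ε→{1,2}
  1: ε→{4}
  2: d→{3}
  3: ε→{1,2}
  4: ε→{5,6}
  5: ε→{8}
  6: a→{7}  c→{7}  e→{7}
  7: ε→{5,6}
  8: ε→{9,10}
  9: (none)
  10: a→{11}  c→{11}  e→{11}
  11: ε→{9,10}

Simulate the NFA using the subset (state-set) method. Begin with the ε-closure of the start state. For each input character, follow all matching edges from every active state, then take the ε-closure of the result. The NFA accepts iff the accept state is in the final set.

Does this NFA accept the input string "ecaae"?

S₀ = ε-closure({0}) = {0,1,2,4,5,6,8,9,10}
'e' @ 1: {5,6,7,8,9,10,11}  ✓accept
'c' @ 2: {5,6,7,8,9,10,11}  ✓accept
'a' @ 3: {5,6,7,8,9,10,11}  ✓accept
'a' @ 4: {5,6,7,8,9,10,11}  ✓accept
'e' @ 5: {5,6,7,8,9,10,11}  ✓accept
after full input: {5,6,7,8,9,10,11}  (accept=9 in)

Answer: ACCEPT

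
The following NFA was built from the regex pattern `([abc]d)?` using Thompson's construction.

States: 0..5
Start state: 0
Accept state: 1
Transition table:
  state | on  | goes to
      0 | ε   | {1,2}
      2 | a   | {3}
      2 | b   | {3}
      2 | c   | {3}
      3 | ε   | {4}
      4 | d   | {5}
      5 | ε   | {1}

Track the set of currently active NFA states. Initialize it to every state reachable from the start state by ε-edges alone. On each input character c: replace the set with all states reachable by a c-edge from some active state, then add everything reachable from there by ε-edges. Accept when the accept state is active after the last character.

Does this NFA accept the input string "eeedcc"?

start: ε-closure({0}) = {0,1,2}
'e' @ 1: {}  — state set empty
rest 'eedcc' ignored (set empty)
final: {}; accept 1 not in set

Answer: REJECT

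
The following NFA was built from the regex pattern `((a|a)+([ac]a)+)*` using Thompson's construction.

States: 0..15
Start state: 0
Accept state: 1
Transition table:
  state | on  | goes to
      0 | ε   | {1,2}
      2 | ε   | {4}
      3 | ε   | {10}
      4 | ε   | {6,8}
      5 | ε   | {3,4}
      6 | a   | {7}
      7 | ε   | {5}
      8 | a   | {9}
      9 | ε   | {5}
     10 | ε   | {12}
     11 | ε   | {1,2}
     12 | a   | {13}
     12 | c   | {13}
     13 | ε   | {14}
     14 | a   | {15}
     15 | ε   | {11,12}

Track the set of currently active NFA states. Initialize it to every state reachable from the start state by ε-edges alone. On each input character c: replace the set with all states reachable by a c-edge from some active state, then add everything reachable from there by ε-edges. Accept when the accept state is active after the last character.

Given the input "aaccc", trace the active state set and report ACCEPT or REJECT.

S₀ = ε-closure({0}) = {0,1,2,4,6,8}
'a' @ 1: {3,4,5,6,7,8,9,10,12}
'a' @ 2: {3,4,5,6,7,8,9,10,12,13,14}
'c' @ 3: {13,14}
'c' @ 4: {}  — state set empty
rest 'c' ignored (set empty)
final: {}; accept 1 not in set

Answer: REJECT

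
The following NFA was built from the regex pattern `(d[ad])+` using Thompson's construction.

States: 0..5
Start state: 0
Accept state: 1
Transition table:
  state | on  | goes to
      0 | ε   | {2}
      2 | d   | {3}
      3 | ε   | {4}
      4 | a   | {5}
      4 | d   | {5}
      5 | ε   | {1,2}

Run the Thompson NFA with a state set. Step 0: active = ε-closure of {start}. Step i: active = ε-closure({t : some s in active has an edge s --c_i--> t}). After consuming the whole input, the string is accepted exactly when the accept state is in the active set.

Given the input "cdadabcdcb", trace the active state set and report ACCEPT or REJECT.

Answer: REJECT

Trace:
S₀ = ε-closure({0}) = {0,2}
'c' @ 1: {}  — dead — no transitions
rest 'dadabcdcb' ignored (set empty)
after full input: {}  (accept=1 not in)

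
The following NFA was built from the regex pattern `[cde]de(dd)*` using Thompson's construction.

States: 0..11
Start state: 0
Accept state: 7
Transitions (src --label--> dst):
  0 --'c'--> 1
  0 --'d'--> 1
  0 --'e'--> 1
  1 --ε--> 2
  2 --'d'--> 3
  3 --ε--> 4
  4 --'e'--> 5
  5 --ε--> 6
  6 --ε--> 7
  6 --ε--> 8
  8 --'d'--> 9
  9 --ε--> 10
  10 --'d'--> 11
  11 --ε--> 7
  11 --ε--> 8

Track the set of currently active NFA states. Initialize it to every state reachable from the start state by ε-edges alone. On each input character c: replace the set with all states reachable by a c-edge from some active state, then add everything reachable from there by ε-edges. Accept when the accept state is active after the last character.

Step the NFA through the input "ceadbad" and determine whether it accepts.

Answer: REJECT

Trace:
S₀ = ε-closure({0}) = {0}
'c' @ 1: {1,2}
'e' @ 2: {}  — state set empty
rest 'adbad' ignored (set empty)
end set {} — state 7 not in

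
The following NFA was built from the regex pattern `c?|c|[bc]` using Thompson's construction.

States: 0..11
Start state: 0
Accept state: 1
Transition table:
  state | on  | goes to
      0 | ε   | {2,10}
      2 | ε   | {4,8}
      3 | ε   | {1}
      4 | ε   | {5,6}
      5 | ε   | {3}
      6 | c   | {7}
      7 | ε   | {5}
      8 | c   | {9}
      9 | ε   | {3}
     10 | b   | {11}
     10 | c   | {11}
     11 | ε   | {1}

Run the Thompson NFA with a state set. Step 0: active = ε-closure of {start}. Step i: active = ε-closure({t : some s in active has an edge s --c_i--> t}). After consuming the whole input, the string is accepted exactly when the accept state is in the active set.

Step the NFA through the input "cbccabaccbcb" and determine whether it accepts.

initial (ε-close {0}): {0,1,2,3,4,5,6,8,10}
'c' @ 1: {1,3,5,7,9,11}  (accept∈set)
'b' @ 2: {}  — dead — no transitions
rest 'ccabaccbcb' ignored (set empty)
after full input: {}  (accept=1 not in)

Answer: REJECT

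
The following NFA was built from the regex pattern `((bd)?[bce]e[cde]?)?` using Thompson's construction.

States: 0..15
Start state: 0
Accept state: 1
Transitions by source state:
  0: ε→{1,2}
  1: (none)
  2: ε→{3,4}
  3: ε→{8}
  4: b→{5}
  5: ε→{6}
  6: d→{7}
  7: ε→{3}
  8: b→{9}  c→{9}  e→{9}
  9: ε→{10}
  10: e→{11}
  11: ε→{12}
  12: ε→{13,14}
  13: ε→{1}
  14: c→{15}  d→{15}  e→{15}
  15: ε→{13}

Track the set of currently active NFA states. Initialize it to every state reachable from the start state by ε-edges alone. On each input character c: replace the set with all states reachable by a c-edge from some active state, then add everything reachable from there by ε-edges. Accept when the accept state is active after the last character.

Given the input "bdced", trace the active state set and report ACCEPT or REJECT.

S₀ = ε-closure({0}) = {0,1,2,3,4,8}
'b' @ 1: {5,6,9,10}
'd' @ 2: {3,7,8}
'c' @ 3: {9,10}
'e' @ 4: {1,11,12,13,14}  (accept∈set)
'd' @ 5: {1,13,15}  (accept∈set)
final: {1,13,15}; accept 1 in set

Answer: ACCEPT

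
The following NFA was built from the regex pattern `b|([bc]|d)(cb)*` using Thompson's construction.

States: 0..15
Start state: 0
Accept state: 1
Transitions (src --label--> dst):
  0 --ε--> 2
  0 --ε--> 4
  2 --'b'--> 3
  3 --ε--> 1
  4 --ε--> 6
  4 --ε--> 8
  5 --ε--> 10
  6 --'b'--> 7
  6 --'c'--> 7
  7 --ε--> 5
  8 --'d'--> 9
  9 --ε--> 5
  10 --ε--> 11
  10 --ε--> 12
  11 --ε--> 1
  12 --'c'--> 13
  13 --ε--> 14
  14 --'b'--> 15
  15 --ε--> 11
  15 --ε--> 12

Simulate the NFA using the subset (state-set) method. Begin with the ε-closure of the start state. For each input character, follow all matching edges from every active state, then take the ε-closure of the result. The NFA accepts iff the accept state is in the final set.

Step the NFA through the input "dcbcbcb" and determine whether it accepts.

start: ε-closure({0}) = {0,2,4,6,8}
'd' @ 1: {1,5,9,10,11,12}  (accept∈set)
'c' @ 2: {13,14}
'b' @ 3: {1,11,12,15}  (accept∈set)
'c' @ 4: {13,14}
'b' @ 5: {1,11,12,15}  (accept∈set)
'c' @ 6: {13,14}
'b' @ 7: {1,11,12,15}  (accept∈set)
end set {1,11,12,15} — state 1 in

Answer: ACCEPT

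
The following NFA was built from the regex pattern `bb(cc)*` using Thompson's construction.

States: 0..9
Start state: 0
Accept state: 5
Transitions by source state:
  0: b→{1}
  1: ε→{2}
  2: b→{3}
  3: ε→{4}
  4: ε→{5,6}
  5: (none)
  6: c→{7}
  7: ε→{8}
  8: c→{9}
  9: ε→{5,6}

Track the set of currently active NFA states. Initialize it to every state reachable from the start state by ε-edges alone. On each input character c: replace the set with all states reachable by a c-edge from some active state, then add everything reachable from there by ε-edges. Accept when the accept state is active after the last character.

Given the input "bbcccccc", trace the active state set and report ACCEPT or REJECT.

S₀ = ε-closure({0}) = {0}
'b' @ 1: {1,2}
'b' @ 2: {3,4,5,6}  [accepting]
'c' @ 3: {7,8}
'c' @ 4: {5,6,9}  [accepting]
'c' @ 5: {7,8}
'c' @ 6: {5,6,9}  [accepting]
'c' @ 7: {7,8}
'c' @ 8: {5,6,9}  [accepting]
end set {5,6,9} — state 5 in

Answer: ACCEPT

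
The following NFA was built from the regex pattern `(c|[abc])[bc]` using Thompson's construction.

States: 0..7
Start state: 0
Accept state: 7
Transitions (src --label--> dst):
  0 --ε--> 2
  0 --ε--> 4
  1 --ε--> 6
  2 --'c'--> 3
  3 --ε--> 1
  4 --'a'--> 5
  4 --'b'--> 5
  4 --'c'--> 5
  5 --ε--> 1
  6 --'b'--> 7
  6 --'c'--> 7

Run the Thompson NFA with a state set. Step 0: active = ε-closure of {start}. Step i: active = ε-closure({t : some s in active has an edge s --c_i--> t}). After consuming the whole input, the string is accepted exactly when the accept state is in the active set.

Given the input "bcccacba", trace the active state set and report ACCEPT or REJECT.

initial (ε-close {0}): {0,2,4}
'b' @ 1: {1,5,6}
'c' @ 2: {7}  [accepting]
'c' @ 3: {}  — dead — no transitions
rest 'cacba' ignored (set empty)
end set {} — state 7 not in

Answer: REJECT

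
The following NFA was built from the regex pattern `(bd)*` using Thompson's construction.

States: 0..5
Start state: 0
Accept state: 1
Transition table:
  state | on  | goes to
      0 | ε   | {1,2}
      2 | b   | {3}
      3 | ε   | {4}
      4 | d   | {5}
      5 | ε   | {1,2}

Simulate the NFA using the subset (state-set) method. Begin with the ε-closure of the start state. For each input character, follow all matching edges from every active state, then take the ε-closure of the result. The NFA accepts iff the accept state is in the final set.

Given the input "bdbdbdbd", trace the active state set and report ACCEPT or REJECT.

Answer: ACCEPT

Derivation:
initial (ε-close {0}): {0,1,2}
'b' @ 1: {3,4}
'd' @ 2: {1,2,5}  (accept∈set)
'b' @ 3: {3,4}
'd' @ 4: {1,2,5}  (accept∈set)
'b' @ 5: {3,4}
'd' @ 6: {1,2,5}  (accept∈set)
'b' @ 7: {3,4}
'd' @ 8: {1,2,5}  (accept∈set)
after full input: {1,2,5}  (accept=1 in)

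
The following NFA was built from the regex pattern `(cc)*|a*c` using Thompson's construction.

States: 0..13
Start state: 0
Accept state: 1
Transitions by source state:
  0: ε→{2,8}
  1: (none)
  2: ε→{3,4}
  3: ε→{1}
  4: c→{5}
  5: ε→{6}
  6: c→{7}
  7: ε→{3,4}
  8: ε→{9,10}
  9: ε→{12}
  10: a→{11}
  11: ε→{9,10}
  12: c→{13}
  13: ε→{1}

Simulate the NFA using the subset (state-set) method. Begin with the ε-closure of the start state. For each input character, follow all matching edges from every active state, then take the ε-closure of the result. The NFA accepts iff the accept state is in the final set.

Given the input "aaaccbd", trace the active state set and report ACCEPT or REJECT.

start: ε-closure({0}) = {0,1,2,3,4,8,9,10,12}
'a' @ 1: {9,10,11,12}
'a' @ 2: {9,10,11,12}
'a' @ 3: {9,10,11,12}
'c' @ 4: {1,13}  ✓accept
'c' @ 5: {}  — dead — no transitions
rest 'bd' ignored (set empty)
after full input: {}  (accept=1 not in)

Answer: REJECT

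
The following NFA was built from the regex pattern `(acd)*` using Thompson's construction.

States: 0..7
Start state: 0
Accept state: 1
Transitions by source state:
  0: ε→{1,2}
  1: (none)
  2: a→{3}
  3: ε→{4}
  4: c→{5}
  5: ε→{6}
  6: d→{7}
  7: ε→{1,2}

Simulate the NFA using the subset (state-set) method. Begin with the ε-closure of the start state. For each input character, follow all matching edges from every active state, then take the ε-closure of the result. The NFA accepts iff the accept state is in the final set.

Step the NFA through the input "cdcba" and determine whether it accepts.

initial (ε-close {0}): {0,1,2}
'c' @ 1: {}  — no active states
rest 'dcba' ignored (set empty)
after full input: {}  (accept=1 not in)

Answer: REJECT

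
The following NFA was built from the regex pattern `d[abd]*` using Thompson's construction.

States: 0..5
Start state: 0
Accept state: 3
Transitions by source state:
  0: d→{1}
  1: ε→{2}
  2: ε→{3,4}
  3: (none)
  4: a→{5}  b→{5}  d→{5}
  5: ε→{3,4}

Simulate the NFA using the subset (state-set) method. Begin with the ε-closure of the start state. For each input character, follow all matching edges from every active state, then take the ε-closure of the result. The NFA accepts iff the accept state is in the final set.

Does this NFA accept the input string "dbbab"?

S₀ = ε-closure({0}) = {0}
'd' @ 1: {1,2,3,4}  (accept∈set)
'b' @ 2: {3,4,5}  (accept∈set)
'b' @ 3: {3,4,5}  (accept∈set)
'a' @ 4: {3,4,5}  (accept∈set)
'b' @ 5: {3,4,5}  (accept∈set)
final: {3,4,5}; accept 3 in set

Answer: ACCEPT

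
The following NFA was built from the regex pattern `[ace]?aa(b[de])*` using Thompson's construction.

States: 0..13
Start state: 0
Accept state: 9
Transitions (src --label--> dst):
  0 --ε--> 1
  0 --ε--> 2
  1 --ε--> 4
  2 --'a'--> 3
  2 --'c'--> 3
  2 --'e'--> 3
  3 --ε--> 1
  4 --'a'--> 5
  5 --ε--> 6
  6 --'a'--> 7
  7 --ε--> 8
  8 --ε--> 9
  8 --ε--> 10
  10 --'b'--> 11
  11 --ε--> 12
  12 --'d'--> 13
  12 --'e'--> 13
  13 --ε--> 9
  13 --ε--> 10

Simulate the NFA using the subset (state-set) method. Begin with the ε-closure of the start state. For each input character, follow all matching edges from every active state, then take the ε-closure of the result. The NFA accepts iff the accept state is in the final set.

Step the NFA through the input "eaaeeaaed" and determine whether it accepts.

Answer: REJECT

Derivation:
S₀ = ε-closure({0}) = {0,1,2,4}
'e' @ 1: {1,3,4}
'a' @ 2: {5,6}
'a' @ 3: {7,8,9,10}  (accept∈set)
'e' @ 4: {}  — dead — no transitions
rest 'eaaed' ignored (set empty)
final: {}; accept 9 not in set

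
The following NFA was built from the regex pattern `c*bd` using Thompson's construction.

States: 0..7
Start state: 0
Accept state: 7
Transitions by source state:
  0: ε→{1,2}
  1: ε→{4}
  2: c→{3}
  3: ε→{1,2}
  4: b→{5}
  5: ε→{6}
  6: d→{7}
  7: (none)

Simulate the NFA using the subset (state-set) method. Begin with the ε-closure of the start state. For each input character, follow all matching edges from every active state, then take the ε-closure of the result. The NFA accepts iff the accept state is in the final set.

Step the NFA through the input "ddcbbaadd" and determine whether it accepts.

initial (ε-close {0}): {0,1,2,4}
'd' @ 1: {}  — dead — no transitions
rest 'dcbbaadd' ignored (set empty)
end set {} — state 7 not in

Answer: REJECT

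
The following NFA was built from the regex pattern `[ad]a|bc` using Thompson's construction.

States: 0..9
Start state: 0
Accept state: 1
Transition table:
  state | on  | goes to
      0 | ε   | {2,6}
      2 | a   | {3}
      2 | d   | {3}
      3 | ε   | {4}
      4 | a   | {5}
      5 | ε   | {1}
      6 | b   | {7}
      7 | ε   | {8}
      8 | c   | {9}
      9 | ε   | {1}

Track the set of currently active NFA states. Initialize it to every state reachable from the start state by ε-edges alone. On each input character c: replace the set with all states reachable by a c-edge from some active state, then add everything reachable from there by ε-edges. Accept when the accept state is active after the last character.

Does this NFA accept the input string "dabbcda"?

Answer: REJECT

Trace:
S₀ = ε-closure({0}) = {0,2,6}
'd' @ 1: {3,4}
'a' @ 2: {1,5}  (accept∈set)
'b' @ 3: {}  — state set empty
rest 'bcda' ignored (set empty)
after full input: {}  (accept=1 not in)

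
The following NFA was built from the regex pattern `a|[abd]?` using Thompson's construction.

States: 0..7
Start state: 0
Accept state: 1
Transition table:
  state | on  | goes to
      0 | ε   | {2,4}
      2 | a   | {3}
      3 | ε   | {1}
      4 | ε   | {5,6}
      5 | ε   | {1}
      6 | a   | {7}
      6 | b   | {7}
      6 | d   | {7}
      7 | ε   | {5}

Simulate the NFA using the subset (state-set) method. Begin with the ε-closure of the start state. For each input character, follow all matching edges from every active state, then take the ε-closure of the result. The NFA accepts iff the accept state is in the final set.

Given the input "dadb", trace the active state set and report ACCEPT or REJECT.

Answer: REJECT

Derivation:
S₀ = ε-closure({0}) = {0,1,2,4,5,6}
'd' @ 1: {1,5,7}  (accept∈set)
'a' @ 2: {}  — no active states
rest 'db' ignored (set empty)
after full input: {}  (accept=1 not in)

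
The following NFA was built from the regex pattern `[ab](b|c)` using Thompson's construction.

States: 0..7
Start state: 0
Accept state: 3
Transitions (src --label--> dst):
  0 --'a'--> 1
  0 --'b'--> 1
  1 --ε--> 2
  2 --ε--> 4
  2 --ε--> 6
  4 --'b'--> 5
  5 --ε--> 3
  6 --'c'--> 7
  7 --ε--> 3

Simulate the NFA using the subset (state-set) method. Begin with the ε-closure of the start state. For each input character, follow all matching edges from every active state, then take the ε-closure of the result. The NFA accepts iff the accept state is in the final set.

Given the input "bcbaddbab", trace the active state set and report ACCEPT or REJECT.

initial (ε-close {0}): {0}
'b' @ 1: {1,2,4,6}
'c' @ 2: {3,7}  [accepting]
'b' @ 3: {}  — no active states
rest 'addbab' ignored (set empty)
after full input: {}  (accept=3 not in)

Answer: REJECT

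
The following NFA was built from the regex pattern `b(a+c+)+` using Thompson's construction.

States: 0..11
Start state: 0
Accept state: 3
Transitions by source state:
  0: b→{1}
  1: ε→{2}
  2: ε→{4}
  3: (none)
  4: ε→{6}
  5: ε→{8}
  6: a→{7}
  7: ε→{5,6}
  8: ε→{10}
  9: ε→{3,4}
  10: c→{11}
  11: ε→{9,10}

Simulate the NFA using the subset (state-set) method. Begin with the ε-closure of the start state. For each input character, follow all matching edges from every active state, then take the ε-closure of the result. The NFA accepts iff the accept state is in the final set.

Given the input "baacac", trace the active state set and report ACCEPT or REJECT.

start: ε-closure({0}) = {0}
'b' @ 1: {1,2,4,6}
'a' @ 2: {5,6,7,8,10}
'a' @ 3: {5,6,7,8,10}
'c' @ 4: {3,4,6,9,10,11}  [accepting]
'a' @ 5: {5,6,7,8,10}
'c' @ 6: {3,4,6,9,10,11}  [accepting]
end set {3,4,6,9,10,11} — state 3 in

Answer: ACCEPT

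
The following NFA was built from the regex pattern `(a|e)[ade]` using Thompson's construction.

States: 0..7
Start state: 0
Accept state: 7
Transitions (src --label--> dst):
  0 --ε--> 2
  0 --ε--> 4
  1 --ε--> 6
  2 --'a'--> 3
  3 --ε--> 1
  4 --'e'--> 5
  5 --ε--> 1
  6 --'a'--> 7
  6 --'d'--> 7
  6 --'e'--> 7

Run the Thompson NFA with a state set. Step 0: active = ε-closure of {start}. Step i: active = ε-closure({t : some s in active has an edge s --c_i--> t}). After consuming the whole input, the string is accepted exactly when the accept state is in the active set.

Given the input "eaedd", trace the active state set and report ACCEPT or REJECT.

S₀ = ε-closure({0}) = {0,2,4}
'e' @ 1: {1,5,6}
'a' @ 2: {7}  [accepting]
'e' @ 3: {}  — no active states
rest 'dd' ignored (set empty)
final: {}; accept 7 not in set

Answer: REJECT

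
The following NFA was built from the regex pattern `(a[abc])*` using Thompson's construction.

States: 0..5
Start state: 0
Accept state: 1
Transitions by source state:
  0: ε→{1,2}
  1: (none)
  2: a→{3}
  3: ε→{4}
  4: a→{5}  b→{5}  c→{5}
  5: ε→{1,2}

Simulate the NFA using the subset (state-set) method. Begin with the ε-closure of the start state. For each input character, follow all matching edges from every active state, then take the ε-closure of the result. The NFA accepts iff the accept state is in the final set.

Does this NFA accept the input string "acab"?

S₀ = ε-closure({0}) = {0,1,2}
'a' @ 1: {3,4}
'c' @ 2: {1,2,5}  ✓accept
'a' @ 3: {3,4}
'b' @ 4: {1,2,5}  ✓accept
final: {1,2,5}; accept 1 in set

Answer: ACCEPT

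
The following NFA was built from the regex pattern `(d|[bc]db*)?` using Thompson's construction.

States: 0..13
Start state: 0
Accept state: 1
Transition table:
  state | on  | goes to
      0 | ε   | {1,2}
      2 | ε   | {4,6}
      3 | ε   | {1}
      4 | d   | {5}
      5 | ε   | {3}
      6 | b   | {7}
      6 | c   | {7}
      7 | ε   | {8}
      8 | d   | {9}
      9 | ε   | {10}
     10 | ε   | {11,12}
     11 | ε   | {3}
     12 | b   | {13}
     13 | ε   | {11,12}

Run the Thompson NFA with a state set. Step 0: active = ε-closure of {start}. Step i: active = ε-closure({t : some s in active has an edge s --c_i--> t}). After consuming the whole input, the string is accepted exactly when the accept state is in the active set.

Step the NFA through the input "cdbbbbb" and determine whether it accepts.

S₀ = ε-closure({0}) = {0,1,2,4,6}
'c' @ 1: {7,8}
'd' @ 2: {1,3,9,10,11,12}  [accepting]
'b' @ 3: {1,3,11,12,13}  [accepting]
'b' @ 4: {1,3,11,12,13}  [accepting]
'b' @ 5: {1,3,11,12,13}  [accepting]
'b' @ 6: {1,3,11,12,13}  [accepting]
'b' @ 7: {1,3,11,12,13}  [accepting]
final: {1,3,11,12,13}; accept 1 in set

Answer: ACCEPT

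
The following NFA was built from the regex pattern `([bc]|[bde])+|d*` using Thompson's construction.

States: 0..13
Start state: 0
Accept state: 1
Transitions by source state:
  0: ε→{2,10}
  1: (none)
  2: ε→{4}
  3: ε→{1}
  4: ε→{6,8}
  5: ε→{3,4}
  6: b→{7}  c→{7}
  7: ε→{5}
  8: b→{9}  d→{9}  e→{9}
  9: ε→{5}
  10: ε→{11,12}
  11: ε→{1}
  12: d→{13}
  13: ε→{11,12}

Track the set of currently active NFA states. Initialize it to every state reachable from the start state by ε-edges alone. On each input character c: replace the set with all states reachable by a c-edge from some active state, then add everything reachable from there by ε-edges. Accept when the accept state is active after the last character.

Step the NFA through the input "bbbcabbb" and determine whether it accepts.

initial (ε-close {0}): {0,1,2,4,6,8,10,11,12}
'b' @ 1: {1,3,4,5,6,7,8,9}  (accept∈set)
'b' @ 2: {1,3,4,5,6,7,8,9}  (accept∈set)
'b' @ 3: {1,3,4,5,6,7,8,9}  (accept∈set)
'c' @ 4: {1,3,4,5,6,7,8}  (accept∈set)
'a' @ 5: {}  — dead — no transitions
rest 'bbb' ignored (set empty)
final: {}; accept 1 not in set

Answer: REJECT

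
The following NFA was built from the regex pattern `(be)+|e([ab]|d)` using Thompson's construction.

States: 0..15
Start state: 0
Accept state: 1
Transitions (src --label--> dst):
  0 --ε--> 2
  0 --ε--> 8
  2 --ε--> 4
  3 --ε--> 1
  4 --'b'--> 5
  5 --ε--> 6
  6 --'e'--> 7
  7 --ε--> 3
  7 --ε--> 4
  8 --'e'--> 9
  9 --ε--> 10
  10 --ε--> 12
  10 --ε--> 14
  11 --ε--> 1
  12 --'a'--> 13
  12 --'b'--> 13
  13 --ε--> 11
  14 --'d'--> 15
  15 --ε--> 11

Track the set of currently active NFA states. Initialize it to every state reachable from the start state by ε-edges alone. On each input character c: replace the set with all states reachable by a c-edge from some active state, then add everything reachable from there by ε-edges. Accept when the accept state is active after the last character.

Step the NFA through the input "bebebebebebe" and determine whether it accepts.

Answer: ACCEPT

Steps:
initial (ε-close {0}): {0,2,4,8}
'b' @ 1: {5,6}
'e' @ 2: {1,3,4,7}  ✓accept
'b' @ 3: {5,6}
'e' @ 4: {1,3,4,7}  ✓accept
'b' @ 5: {5,6}
'e' @ 6: {1,3,4,7}  ✓accept
'b' @ 7: {5,6}
'e' @ 8: {1,3,4,7}  ✓accept
'b' @ 9: {5,6}
'e' @ 10: {1,3,4,7}  ✓accept
'b' @ 11: {5,6}
'e' @ 12: {1,3,4,7}  ✓accept
end set {1,3,4,7} — state 1 in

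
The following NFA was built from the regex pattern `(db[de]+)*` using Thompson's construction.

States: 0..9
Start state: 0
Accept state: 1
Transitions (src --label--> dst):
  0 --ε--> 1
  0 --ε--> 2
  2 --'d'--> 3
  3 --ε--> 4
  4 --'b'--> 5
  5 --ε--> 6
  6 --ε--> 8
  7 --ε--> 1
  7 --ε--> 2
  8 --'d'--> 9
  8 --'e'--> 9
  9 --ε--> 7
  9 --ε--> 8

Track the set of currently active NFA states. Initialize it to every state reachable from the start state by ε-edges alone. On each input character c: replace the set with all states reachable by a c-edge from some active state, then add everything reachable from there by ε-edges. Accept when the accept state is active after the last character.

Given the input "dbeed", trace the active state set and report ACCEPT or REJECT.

Answer: ACCEPT

Steps:
initial (ε-close {0}): {0,1,2}
'd' @ 1: {3,4}
'b' @ 2: {5,6,8}
'e' @ 3: {1,2,7,8,9}  [accepting]
'e' @ 4: {1,2,7,8,9}  [accepting]
'd' @ 5: {1,2,3,4,7,8,9}  [accepting]
end set {1,2,3,4,7,8,9} — state 1 in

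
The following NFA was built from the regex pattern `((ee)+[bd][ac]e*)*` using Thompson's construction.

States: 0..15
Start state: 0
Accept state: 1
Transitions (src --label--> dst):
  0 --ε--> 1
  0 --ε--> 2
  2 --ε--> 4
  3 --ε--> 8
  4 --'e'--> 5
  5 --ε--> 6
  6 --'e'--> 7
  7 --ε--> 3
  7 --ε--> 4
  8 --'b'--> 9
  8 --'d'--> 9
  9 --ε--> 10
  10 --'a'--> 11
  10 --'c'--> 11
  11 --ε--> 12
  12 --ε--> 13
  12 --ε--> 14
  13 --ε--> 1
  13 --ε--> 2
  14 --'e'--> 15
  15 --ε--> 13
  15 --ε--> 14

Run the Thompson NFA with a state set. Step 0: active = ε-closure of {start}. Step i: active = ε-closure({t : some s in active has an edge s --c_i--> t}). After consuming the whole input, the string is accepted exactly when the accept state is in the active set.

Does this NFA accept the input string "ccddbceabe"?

Answer: REJECT

Derivation:
S₀ = ε-closure({0}) = {0,1,2,4}
'c' @ 1: {}  — dead — no transitions
rest 'cddbceabe' ignored (set empty)
after full input: {}  (accept=1 not in)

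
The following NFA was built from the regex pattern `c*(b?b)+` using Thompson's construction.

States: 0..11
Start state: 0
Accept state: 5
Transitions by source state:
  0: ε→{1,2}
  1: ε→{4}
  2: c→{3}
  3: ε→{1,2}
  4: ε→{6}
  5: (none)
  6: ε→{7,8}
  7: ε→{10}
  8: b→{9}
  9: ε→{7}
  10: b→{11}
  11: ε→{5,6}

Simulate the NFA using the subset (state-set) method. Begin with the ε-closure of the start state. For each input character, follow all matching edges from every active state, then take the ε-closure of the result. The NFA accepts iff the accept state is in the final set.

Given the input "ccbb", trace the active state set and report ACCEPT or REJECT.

start: ε-closure({0}) = {0,1,2,4,6,7,8,10}
'c' @ 1: {1,2,3,4,6,7,8,10}
'c' @ 2: {1,2,3,4,6,7,8,10}
'b' @ 3: {5,6,7,8,9,10,11}  (accept∈set)
'b' @ 4: {5,6,7,8,9,10,11}  (accept∈set)
final: {5,6,7,8,9,10,11}; accept 5 in set

Answer: ACCEPT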